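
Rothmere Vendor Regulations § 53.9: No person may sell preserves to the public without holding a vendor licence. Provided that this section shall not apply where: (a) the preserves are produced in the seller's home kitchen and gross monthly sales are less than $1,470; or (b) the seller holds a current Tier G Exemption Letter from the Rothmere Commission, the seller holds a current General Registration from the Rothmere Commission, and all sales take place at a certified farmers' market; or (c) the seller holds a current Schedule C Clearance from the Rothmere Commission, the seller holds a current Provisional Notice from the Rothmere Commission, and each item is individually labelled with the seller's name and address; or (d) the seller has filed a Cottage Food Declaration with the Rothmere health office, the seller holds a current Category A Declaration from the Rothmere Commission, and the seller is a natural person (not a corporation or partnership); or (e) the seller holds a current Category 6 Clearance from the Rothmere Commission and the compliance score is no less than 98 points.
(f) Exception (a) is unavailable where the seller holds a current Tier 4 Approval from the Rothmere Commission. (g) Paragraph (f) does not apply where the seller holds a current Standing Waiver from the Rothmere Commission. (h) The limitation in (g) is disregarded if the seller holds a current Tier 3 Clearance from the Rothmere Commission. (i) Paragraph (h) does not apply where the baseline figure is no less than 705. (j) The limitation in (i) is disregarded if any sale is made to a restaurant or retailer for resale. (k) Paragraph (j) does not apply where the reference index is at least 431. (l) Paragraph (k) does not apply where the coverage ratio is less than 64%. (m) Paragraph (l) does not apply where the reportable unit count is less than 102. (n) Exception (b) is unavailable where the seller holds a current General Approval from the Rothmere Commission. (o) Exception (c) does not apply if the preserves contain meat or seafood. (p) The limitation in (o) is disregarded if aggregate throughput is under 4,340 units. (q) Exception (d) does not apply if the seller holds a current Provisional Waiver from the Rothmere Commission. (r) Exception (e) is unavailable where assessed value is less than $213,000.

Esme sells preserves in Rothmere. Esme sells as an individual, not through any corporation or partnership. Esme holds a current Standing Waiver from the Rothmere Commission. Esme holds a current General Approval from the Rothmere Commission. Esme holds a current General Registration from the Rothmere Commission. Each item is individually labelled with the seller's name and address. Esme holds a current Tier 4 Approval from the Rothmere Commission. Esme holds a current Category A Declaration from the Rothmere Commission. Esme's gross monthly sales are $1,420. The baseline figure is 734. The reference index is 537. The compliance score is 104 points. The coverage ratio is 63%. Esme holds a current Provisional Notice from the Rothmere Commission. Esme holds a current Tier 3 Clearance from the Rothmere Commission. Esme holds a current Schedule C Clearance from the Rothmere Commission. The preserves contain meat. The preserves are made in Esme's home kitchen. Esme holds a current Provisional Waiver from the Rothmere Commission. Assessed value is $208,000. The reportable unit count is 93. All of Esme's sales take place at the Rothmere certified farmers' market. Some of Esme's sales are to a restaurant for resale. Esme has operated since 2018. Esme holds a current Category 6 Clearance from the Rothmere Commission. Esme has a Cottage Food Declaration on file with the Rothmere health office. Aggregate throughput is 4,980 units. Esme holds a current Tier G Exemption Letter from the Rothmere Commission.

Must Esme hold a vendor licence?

Exception (a)'s conditions are all satisfied: the preserves are home-kitchen produced; gross monthly sales are $1,420, less than the $1,470 limit. Applying paragraphs (f)–(m): (f) is engaged (a current Tier 4 Approval is held), but is displaced by (g): (g) is engaged — a current Standing Waiver is held. (h) would limit (g) — a current Tier 3 Clearance is held — but (i) sets (h) aside: (i) operates against (h): the baseline figure is 734, meeting the 705 threshold. (j) would limit (i) — some sales are to a restaurant for resale — but (k) sets (j) aside: (k) operates — the reference index is 537, meeting the 431 threshold. (l) applies (the coverage ratio is 63%, less than the 64% limit), but is set aside by (m): (m) operates against (l): the reportable unit count is 93, less than the 102 limit. (a) remains available.
Exception (b): a current Tier G Exemption Letter is held; a current General Registration is held; all sales are at a certified farmers' market — every condition holds. But: (n) is triggered — a current General Approval is held. So (b) is unavailable.
Exception (c)'s conditions are all satisfied: a current Schedule C Clearance is held; a current Provisional Notice is held; items are individually labelled. Turning to paragraphs (o)–(p): (o) applies — the preserves contain meat. (p), which would lift (o), is inapplicable — aggregate throughput is 4,980 units, not under 4,340 units. Exception (c) does not apply.
Exception (d): a Cottage Food Declaration is on file; a current Category A Declaration is held; the seller is a natural person — every condition holds. But: (q) operates against (d): a current Provisional Waiver is held. Exception (d) does not apply.
Exception (e)'s conditions are all satisfied: a current Category 6 Clearance is held; the compliance score is 104 points, meeting the 98 points threshold. But: (r) operates against (e): assessed value is $208,000, less than the $213,000 limit. Exception (e) does not apply.

No — exception (a) applies; Esme is not required to hold a vendor licence.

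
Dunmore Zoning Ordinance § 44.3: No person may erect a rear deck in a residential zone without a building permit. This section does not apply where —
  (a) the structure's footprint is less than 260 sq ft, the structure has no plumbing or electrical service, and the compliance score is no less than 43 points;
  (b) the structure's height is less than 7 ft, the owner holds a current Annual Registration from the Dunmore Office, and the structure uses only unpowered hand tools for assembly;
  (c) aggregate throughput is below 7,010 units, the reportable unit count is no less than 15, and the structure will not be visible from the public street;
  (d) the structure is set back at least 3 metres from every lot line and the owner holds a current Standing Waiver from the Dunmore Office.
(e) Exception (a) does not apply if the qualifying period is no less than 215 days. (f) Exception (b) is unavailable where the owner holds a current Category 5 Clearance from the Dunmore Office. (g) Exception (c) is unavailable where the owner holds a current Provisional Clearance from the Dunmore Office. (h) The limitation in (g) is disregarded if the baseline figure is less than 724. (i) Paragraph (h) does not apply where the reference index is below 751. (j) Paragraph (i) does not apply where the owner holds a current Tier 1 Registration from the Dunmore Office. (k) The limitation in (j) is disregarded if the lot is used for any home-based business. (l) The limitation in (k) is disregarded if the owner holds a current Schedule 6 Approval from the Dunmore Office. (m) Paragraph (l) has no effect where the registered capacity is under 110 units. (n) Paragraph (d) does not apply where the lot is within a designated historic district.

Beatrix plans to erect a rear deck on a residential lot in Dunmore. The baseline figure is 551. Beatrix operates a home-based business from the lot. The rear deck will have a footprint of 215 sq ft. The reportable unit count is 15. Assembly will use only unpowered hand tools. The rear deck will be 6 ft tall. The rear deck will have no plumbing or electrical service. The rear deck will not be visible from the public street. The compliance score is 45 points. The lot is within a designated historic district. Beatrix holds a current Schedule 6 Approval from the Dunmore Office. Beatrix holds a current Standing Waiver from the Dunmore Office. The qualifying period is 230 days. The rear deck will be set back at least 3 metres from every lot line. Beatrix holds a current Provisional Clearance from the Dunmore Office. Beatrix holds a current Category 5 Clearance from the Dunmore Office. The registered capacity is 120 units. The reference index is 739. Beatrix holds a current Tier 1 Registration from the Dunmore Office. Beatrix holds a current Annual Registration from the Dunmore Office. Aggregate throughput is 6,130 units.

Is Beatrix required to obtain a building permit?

Exception (a)'s conditions are all satisfied: the structure's footprint is 215 sq ft, less than the 260 sq ft limit; there is no plumbing or electrical service; the compliance score is 45 points, meeting the 43 points threshold. Turning to paragraph (e): (e) is triggered — the qualifying period is 230 days, meeting the 215 days threshold. Exception (a) does not apply.
Exception (b) is satisfied on its face — the structure's height is 6 ft, less than the 7 ft limit; a current Annual Registration is held; assembly uses only hand tools. But applying paragraph (f): (f) is triggered — a current Category 5 Clearance is held. (b) is therefore removed.
Exception (c) is satisfied on its face — aggregate throughput is 6,130 units, below the 7,010 units limit; the reportable unit count is 15, meeting the 15 threshold; the structure will not be visible from the street. Considering the limiting provisions: (g) would limit (c) — a current Provisional Clearance is held — but (h) sets (g) aside: (h) operates against (g): the baseline figure is 551, less than the 724 limit. (i) would limit (h) — the reference index is 739, below the 751 limit — but (j) sets (i) aside: (j) operates against (i): a current Tier 1 Registration is held. (k) would limit (j) — a home-based business operates on the lot — but (l) sets (k) aside: (l) operates against (k): a current Schedule 6 Approval is held. (m) is inapplicable (the registered capacity is 120 units, not under 110 units), so (l) stands. (c) remains available.
Exception (d): the setback is at least 3 m on every side; a current Standing Waiver is held — every condition holds. But: (n) operates against (d): the lot is in a historic district. Exception (d) does not apply.

No — exception (c) applies; Beatrix does not need a building permit.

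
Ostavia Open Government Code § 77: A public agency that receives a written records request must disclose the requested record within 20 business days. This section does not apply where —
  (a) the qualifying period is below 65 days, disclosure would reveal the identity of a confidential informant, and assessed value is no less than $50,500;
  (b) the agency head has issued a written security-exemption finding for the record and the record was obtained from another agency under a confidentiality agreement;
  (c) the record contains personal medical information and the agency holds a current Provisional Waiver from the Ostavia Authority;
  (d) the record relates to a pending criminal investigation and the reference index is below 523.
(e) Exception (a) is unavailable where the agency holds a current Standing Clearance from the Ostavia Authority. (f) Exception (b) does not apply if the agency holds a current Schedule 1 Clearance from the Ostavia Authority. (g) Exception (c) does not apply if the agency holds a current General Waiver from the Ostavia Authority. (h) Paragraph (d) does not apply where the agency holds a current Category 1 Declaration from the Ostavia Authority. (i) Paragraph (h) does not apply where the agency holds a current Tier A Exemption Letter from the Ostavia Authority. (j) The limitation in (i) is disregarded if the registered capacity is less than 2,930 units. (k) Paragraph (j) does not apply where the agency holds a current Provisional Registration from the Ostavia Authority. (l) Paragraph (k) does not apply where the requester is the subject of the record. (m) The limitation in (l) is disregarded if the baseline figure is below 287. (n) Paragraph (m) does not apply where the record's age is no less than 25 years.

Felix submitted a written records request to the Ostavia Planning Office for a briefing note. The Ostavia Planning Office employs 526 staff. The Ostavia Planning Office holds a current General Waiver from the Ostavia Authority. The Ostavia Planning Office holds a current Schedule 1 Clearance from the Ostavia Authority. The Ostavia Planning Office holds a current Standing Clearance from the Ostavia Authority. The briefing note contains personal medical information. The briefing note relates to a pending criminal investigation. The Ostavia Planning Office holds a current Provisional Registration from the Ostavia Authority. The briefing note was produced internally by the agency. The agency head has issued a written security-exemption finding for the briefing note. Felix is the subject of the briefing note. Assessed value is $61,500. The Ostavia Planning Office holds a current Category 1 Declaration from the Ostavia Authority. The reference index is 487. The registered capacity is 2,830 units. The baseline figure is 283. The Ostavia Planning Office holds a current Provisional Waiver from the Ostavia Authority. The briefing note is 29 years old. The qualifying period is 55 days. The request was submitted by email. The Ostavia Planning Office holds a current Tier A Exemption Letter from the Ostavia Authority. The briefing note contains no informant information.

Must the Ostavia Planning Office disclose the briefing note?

Exception (a) does not apply: the briefing note contains no informant information.
Exception (b) fails — the briefing note was produced internally.
All of (c)'s requirements are met (the briefing note contains personal medical information; a current Provisional Waiver is held). Turning to paragraph (g): (g) operates against (c): a current General Waiver is held. (c) is therefore removed.
Exception (d)'s conditions are all satisfied: the briefing note relates to a pending investigation; the reference index is 487, below the 523 limit. But applying paragraphs (h)–(n): (h) operates against (d): a current Category 1 Declaration is held. (i) would limit (h) — a current Tier A Exemption Letter is held — but (j) sets (i) aside: (j) is triggered — the registered capacity is 2,830 units, less than the 2,930 units limit. (k) operates (a current Provisional Registration is held), but yields to (l): (l) operates — Felix is the subject of the briefing note. (m) is engaged (the baseline figure is 283, below the 287 limit), but is displaced by (n): (n) operates against (m): the record's age is 29 years, meeting the 25 years threshold. Exception (d) does not apply.
No exception displaces § 77.

Yes — the Ostavia Planning Office must disclose the briefing note.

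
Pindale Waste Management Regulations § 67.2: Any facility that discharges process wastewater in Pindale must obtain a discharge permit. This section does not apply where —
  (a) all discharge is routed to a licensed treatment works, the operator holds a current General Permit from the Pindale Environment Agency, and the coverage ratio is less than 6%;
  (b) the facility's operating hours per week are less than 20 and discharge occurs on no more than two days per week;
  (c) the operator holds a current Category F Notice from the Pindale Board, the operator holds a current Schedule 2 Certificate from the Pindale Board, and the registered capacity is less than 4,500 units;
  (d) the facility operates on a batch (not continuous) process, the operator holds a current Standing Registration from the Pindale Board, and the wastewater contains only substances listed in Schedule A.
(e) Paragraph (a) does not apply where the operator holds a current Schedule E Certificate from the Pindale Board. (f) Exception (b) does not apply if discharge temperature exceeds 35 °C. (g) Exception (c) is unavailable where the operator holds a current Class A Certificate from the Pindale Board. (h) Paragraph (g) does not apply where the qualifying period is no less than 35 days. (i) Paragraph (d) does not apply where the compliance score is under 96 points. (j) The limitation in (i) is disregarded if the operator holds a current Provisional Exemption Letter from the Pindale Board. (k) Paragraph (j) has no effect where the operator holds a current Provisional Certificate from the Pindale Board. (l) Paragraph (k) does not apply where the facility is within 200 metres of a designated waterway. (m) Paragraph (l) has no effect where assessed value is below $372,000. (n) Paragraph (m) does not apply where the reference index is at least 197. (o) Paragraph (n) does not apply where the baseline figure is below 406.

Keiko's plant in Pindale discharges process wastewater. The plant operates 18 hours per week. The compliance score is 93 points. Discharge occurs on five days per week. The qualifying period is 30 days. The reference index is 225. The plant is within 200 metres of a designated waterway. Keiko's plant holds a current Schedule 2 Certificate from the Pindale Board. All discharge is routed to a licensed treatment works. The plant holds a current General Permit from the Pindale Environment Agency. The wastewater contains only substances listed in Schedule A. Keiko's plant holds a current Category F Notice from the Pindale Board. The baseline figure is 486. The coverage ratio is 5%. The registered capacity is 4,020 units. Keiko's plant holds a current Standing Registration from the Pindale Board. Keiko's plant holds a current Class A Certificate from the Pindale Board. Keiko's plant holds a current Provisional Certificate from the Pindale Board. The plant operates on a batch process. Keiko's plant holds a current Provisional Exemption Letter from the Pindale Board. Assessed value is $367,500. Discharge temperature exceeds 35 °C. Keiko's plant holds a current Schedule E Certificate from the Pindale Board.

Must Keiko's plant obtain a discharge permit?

All of (a)'s requirements are met (discharge is routed to a licensed treatment works; a current General Permit is held; the coverage ratio is 5%, less than the 6% limit). But applying paragraph (e): (e) operates against (a): a current Schedule E Certificate is held. Exception (a) does not apply.
Exception (b) fails — discharge occurs on five days per week.
Exception (c)'s conditions are all satisfied: a current Category F Notice is held; a current Schedule 2 Certificate is held; the registered capacity is 4,020 units, less than the 4,500 units limit. However, paragraphs (g)–(h) must be considered: (g) operates against (c): a current Class A Certificate is held. (h), which would lift (g), is inapplicable — the qualifying period is 30 days, short of 35 days. Exception (c) does not apply.
Exception (d): the facility operates on a batch process; a current Standing Registration is held; the wastewater is Schedule-A-only — every condition holds. Considering the limiting provisions: (i) is engaged (the compliance score is 93 points, under the 96 points limit), but is overridden by (j): (j) is engaged — a current Provisional Exemption Letter is held. (k) would limit (j) — a current Provisional Certificate is held — but (l) sets (k) aside: (l) operates against (k): the plant is within 200 m of a designated waterway. (m) would limit (l) — assessed value is $367,500, below the $372,000 limit — but (n) sets (m) aside: (n) operates — the reference index is 225, meeting the 197 threshold. (o) is not engaged (the baseline figure is 486, not below 406), so (n) stands. So (d) applies.

No — exception (d) applies; Keiko's plant is not required to obtain a discharge permit.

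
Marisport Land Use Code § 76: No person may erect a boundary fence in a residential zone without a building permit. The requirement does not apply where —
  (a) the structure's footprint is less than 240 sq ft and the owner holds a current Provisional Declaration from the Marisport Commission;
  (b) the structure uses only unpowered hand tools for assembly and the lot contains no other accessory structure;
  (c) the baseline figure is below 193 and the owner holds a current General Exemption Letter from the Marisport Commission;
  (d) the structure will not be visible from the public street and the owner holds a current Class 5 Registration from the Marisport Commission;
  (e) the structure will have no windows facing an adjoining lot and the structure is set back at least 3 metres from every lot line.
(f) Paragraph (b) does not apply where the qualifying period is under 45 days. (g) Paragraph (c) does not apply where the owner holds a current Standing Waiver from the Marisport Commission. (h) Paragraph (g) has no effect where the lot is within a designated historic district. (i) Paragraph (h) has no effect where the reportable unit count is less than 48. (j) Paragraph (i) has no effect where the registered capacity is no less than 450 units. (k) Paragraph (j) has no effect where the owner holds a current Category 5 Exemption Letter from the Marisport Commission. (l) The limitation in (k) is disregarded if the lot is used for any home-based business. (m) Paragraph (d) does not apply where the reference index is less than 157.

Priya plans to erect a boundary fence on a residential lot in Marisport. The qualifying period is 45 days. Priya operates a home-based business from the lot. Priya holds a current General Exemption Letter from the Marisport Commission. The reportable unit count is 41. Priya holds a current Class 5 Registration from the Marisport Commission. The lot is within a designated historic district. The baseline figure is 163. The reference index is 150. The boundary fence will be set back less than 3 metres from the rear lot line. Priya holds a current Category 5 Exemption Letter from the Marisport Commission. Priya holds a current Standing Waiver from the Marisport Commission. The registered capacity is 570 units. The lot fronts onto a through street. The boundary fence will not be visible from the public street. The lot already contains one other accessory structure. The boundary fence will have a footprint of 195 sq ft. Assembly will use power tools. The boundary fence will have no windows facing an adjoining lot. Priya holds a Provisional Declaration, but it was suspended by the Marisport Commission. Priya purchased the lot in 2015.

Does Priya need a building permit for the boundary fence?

No — exception (c) applies; Priya does not need a building permit.

Exception (a) fails — no current Provisional Declaration is held.
Exception (b) fails — assembly uses power tools.
All of (c)'s requirements are met (the baseline figure is 163, below the 193 limit; a current General Exemption Letter is held). Applying paragraphs (g)–(l): (g) would limit (c) — a current Standing Waiver is held — but (h) sets (g) aside: (h) applies — the lot is in a historic district. (i) would limit (h) — the reportable unit count is 41, less than the 48 limit — but (j) sets (i) aside: (j) applies — the registered capacity is 570 units, meeting the 450 units threshold. (k) is engaged (a current Category 5 Exemption Letter is held), but is displaced by (l): (l) applies — a home-based business operates on the lot. (c) remains available.
All of (d)'s requirements are met (the structure will not be visible from the street; a current Class 5 Registration is held). But: (m) operates against (d): the reference index is 150, less than the 157 limit. Exception (d) does not apply.
Exception (e) fails — the rear setback is under 3 m.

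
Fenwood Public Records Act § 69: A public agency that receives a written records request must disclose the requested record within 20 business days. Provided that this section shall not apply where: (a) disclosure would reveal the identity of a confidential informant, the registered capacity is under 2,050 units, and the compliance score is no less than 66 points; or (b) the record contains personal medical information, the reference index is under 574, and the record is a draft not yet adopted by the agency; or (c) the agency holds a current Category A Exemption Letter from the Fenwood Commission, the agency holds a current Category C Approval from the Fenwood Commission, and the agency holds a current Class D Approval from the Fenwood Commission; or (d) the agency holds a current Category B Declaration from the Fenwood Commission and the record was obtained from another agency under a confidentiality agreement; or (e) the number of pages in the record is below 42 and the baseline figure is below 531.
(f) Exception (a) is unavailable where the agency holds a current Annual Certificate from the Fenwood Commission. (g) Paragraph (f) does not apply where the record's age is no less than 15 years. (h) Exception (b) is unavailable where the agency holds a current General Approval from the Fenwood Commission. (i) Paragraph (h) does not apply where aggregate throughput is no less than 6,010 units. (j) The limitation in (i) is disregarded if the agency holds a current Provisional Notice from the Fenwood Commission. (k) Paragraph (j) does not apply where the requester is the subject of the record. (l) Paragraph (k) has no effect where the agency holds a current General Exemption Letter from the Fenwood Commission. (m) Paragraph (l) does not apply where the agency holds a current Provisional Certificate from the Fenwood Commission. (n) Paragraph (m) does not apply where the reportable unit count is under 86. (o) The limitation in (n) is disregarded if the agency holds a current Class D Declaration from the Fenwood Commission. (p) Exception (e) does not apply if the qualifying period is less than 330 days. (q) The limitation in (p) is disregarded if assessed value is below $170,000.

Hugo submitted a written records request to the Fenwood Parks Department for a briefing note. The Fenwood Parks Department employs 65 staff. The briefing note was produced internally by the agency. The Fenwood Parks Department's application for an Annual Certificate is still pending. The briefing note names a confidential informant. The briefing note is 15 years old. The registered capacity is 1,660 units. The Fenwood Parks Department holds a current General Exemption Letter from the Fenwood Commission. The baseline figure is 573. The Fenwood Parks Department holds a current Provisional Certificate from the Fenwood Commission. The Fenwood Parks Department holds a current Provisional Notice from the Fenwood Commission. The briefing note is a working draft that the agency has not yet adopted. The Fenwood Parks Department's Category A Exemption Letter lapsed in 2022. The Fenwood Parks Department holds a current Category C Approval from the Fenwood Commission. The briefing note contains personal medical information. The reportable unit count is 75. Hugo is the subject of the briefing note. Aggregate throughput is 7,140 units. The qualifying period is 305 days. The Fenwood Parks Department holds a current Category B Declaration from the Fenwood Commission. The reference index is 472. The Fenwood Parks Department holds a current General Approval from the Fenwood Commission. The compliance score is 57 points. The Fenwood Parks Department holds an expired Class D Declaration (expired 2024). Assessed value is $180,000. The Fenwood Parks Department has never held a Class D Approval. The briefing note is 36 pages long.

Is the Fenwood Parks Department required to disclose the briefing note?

Exception (a) fails — the compliance score is 57 points, short of 66 points.
Exception (b): the briefing note contains personal medical information; the reference index is 472, under the 574 limit; the briefing note is an unadopted draft — every condition holds. Turning to paragraphs (h)–(o): (h) operates against (b): a current General Approval is held. (i) would limit (h) — aggregate throughput is 7,140 units, meeting the 6,010 units threshold — but (j) sets (i) aside: (j) is triggered — a current Provisional Notice is held. (k) would limit (j) — Hugo is the subject of the briefing note — but (l) sets (k) aside: (l) operates against (k): a current General Exemption Letter is held. (m) would limit (l) — a current Provisional Certificate is held — but (n) sets (m) aside: (n) applies — the reportable unit count is 75, under the 86 limit. (o) is inapplicable (there is no Class D Declaration in force), so (n) stands. (b) is therefore removed.
Exception (c) requires that the agency holds a current Category A Exemption Letter from the Fenwood Commission; but the Category A Exemption Letter is not current, so (c) is unavailable.
Exception (d) requires that the record was obtained from another agency under a confidentiality agreement; but the briefing note was produced internally, so (d) is unavailable.
Exception (e) fails — the baseline figure is 573, not below 531.
None of the exceptions is available; § 69 applies in full.

Yes — the Fenwood Parks Department must disclose the briefing note.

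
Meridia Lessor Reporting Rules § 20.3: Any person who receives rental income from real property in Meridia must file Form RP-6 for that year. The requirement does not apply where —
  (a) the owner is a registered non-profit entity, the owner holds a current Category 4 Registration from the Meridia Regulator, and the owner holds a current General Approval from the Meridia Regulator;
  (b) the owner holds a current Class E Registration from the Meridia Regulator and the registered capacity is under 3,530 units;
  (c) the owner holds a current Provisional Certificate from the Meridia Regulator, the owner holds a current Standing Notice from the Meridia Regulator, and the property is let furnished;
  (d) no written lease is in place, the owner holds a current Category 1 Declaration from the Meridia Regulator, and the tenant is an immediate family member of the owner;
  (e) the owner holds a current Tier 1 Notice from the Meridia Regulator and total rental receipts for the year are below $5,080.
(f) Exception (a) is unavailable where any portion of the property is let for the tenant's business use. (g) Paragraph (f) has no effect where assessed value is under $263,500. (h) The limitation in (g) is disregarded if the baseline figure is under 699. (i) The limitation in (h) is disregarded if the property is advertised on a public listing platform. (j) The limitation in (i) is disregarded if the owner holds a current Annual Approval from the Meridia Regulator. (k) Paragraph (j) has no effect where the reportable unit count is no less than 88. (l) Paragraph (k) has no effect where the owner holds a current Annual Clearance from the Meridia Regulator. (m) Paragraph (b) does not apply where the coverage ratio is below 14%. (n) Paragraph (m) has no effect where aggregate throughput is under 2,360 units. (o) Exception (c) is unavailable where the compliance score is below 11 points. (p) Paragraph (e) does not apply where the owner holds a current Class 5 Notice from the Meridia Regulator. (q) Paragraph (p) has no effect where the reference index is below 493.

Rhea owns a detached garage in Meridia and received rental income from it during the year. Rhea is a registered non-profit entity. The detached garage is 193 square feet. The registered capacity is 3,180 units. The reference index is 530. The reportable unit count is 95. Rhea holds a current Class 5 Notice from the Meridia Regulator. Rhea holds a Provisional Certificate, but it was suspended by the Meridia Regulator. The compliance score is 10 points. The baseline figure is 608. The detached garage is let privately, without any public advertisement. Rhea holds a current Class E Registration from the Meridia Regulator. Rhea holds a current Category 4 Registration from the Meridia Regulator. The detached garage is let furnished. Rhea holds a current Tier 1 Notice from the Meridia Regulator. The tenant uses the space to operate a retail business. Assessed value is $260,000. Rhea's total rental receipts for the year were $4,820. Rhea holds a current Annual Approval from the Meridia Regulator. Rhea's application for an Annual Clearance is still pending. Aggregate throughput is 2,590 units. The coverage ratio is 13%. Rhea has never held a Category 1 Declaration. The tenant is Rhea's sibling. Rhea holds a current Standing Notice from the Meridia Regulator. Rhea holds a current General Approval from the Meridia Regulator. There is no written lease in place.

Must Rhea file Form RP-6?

Exception (a) is satisfied on its face — Rhea is a registered non-profit; a current Category 4 Registration is held; a current General Approval is held. But: (f) applies — the space is let for business use. (g) is engaged (assessed value is $260,000, under the $263,500 limit), but is displaced by (h): (h) operates against (g): the baseline figure is 608, under the 699 limit. (i) is not engaged (the property is let privately without advertisement), so (h) stands. Exception (a) does not apply.
All of (b)'s requirements are met (a current Class E Registration is held; the registered capacity is 3,180 units, under the 3,530 units limit). However, paragraphs (m)–(n) must be considered: (m) operates against (b): the coverage ratio is 13%, below the 14% limit. (n) is not triggered (aggregate throughput is 2,590 units, not under 2,360 units), so (m) stands. (b) is therefore removed.
Exception (c) does not apply: no current Provisional Certificate is held.
Exception (d) requires that the owner holds a current Category 1 Declaration from the Meridia Regulator; but the Category 1 Declaration is not current, so (d) is unavailable.
All of (e)'s requirements are met (a current Tier 1 Notice is held; total rental receipts for the year are $4,820, below the $5,080 limit). However, paragraphs (p)–(q) must be considered: (p) operates against (e): a current Class 5 Notice is held. (q) is not engaged (the reference index is 530, not below 493), so (p) stands. Exception (e) does not apply.
None of the exceptions is available; § 20.3 applies in full.

Yes — Rhea must file Form RP-6.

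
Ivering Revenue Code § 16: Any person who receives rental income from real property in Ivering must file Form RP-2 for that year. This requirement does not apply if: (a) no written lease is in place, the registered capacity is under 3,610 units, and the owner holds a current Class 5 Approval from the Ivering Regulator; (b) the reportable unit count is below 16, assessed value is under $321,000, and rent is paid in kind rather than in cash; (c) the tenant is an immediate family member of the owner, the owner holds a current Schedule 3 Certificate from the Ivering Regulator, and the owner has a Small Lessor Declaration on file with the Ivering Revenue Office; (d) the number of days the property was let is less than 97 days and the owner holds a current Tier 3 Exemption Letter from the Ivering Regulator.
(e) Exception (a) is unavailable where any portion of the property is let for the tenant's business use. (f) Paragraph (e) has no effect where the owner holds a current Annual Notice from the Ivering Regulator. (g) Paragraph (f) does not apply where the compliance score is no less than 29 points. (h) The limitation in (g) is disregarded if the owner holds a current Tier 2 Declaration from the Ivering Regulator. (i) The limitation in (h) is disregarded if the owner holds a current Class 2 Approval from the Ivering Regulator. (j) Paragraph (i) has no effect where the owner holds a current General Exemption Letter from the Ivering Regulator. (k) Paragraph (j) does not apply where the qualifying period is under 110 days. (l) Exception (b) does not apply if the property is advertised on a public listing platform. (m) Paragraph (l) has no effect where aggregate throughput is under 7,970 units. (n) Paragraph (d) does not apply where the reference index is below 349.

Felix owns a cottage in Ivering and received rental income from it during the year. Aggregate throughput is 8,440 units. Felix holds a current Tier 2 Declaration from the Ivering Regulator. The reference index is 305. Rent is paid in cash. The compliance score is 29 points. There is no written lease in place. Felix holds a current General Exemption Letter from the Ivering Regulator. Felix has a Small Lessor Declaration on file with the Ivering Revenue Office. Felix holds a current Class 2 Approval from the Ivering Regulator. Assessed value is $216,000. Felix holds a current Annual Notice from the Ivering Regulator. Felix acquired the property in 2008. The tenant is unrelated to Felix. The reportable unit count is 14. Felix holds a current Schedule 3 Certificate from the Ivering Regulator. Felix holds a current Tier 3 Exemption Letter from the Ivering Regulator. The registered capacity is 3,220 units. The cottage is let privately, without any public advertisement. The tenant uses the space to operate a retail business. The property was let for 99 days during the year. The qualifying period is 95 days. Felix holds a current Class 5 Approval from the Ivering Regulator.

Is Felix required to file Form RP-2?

Yes — Felix must file Form RP-2.

Exception (a): there is no written lease; the registered capacity is 3,220 units, under the 3,610 units limit; a current Class 5 Approval is held — every condition holds. However, paragraphs (e)–(k) must be considered: (e) operates against (a): the space is let for business use. (f) operates (a current Annual Notice is held), but is overridden by (g): (g) operates against (f): the compliance score is 29 points, meeting the 29 points threshold. (h) applies (a current Tier 2 Declaration is held), but is overridden by (i): (i) operates — a current Class 2 Approval is held. (j) operates (a current General Exemption Letter is held), but yields to (k): (k) is engaged — the qualifying period is 95 days, under the 110 days limit. So (a) is unavailable.
Exception (b) does not apply: rent is paid in cash.
Exception (c) requires that the tenant is an immediate family member of the owner; but the tenant is unrelated to the owner, so (c) is unavailable.
Exception (d) does not apply: the number of days the property was let is 99 days, not less than 97 days.
None of the exceptions is available; § 16 applies in full.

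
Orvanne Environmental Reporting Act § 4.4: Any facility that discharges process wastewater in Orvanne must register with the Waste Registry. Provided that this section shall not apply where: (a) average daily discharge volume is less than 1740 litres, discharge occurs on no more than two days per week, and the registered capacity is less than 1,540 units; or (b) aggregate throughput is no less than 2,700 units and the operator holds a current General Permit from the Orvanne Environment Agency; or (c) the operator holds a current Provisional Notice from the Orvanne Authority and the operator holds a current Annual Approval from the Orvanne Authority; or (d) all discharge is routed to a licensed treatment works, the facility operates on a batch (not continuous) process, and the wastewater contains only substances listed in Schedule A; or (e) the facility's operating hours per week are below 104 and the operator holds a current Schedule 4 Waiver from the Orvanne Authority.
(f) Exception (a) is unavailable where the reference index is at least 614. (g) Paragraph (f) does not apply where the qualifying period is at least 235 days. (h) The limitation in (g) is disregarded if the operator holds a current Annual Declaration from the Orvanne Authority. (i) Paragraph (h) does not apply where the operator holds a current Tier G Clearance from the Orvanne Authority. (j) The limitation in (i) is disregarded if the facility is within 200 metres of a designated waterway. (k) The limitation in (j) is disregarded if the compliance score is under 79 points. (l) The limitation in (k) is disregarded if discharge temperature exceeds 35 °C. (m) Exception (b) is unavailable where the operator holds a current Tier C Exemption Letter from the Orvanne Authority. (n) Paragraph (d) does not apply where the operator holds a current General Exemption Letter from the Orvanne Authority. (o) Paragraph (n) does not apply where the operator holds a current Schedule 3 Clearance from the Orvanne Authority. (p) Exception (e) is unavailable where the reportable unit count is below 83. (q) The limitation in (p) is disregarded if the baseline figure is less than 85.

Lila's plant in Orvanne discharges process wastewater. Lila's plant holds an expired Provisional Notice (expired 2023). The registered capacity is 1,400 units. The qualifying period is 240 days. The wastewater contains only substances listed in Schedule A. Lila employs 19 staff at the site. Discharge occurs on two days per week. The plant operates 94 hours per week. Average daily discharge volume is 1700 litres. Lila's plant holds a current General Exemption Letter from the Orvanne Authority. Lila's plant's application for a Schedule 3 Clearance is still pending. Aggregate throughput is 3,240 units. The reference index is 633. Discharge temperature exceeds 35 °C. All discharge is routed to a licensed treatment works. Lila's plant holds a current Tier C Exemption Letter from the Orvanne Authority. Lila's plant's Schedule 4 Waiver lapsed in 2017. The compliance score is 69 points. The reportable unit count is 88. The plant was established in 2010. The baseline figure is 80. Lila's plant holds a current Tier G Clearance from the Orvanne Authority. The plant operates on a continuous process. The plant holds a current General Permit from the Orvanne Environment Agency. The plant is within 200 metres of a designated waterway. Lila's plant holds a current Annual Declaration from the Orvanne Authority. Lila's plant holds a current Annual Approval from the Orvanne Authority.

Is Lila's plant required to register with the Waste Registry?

Yes — Lila's plant must register with the Waste Registry.

Exception (a)'s conditions are all satisfied: average daily discharge volume is 1700 litres, less than the 1740 litres limit; discharge occurs on no more than two days per week; the registered capacity is 1,400 units, less than the 1,540 units limit. But: (f) is triggered — the reference index is 633, meeting the 614 threshold. (g) would limit (f) — the qualifying period is 240 days, meeting the 235 days threshold — but (h) sets (g) aside: (h) applies — a current Annual Declaration is held. (i) applies (a current Tier G Clearance is held), but is set aside by (j): (j) is triggered — the plant is within 200 m of a designated waterway. (k) is engaged (the compliance score is 69 points, under the 79 points limit), but is itself disapplied by (l): (l) is engaged — discharge temperature exceeds 35 °C. Exception (a) does not apply.
Exception (b) is satisfied on its face — aggregate throughput is 3,240 units, meeting the 2,700 units threshold; a current General Permit is held. However, paragraph (m) must be considered: (m) operates against (b): a current Tier C Exemption Letter is held. (b) is therefore removed.
Exception (c) fails — the Provisional Notice is not current.
Exception (d) fails — the facility operates on a continuous process.
Exception (e) fails — there is no Schedule 4 Waiver in force.
No exception is made out. Lila's plant falls within the general rule.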